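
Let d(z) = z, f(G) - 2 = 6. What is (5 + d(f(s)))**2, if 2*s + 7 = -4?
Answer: 169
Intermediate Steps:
s = -11/2 (s = -7/2 + (1/2)*(-4) = -7/2 - 2 = -11/2 ≈ -5.5000)
f(G) = 8 (f(G) = 2 + 6 = 8)
(5 + d(f(s)))**2 = (5 + 8)**2 = 13**2 = 169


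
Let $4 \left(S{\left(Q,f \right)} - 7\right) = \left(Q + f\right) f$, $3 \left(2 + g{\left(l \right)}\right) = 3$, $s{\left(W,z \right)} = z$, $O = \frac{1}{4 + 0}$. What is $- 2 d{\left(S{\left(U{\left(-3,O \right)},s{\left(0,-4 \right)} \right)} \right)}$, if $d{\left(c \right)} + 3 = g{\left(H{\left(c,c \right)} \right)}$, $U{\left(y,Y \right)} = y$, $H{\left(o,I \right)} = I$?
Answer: $8$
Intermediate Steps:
$O = \frac{1}{4} \approx 0.25$
$g{\left(l \right)} = -1$ ($g{\left(l \right)} = -2 + \frac{1}{3} \cdot 3 = -2 + 1 = -1$)
$S{\left(Q,f \right)} = 7 + \frac{f \left(Q + f\right)}{4}$ ($S{\left(Q,f \right)} = 7 + \frac{\left(Q + f\right) f}{4} = 7 + \frac{f \left(Q + f\right)}{4}$)
$d{\left(c \right)} = -4$ ($d{\left(c \right)} = -3 - 1 = -4$)
$- 2 d{\left(S{\left(U{\left(-3,O \right)},s{\left(0,-4 \right)} \right)} \right)} = \left(-2\right) \left(-4\right) = 8$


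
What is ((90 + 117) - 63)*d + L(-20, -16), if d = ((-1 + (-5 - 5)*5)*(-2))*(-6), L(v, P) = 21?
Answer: -88107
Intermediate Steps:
d = -612 (d = ((-1 - 10*5)*(-2))*(-6) = ((-1 - 50)*(-2))*(-6) = -51*(-2)*(-6) = 102*(-6) = -612)
((90 + 117) - 63)*d + L(-20, -16) = ((90 + 117) - 63)*(-612) + 21 = (207 - 63)*(-612) + 21 = 144*(-612) + 21 = -88128 + 21 = -88107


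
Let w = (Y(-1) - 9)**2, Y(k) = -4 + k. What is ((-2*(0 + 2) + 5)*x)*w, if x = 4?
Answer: 784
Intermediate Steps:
w = 196 (w = ((-4 - 1) - 9)**2 = (-5 - 9)**2 = (-14)**2 = 196)
((-2*(0 + 2) + 5)*x)*w = ((-2*(0 + 2) + 5)*4)*196 = ((-2*2 + 5)*4)*196 = ((-4 + 5)*4)*196 = (1*4)*196 = 4*196 = 784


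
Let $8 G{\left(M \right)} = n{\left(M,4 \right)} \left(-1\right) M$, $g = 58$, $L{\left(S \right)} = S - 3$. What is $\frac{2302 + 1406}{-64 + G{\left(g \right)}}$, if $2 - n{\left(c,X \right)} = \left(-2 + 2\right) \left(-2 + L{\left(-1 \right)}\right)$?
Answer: $- \frac{7416}{157} \approx -47.236$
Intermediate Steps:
$L{\left(S \right)} = -3 + S$ ($L{\left(S \right)} = S - 3 = -3 + S$)
$n{\left(c,X \right)} = 2$ ($n{\left(c,X \right)} = 2 - \left(-2 + 2\right) \left(-2 - 4\right) = 2 - 0 \left(-2 - 4\right) = 2 - 0 \left(-6\right) = 2 - 0 = 2 + 0 = 2$)
$G{\left(M \right)} = - \frac{M}{4}$ ($G{\left(M \right)} = \frac{2 \left(-1\right) M}{8} = \frac{\left(-2\right) M}{8} = - \frac{M}{4}$)
$\frac{2302 + 1406}{-64 + G{\left(g \right)}} = \frac{2302 + 1406}{-64 - \frac{29}{2}} = \frac{3708}{-64 - \frac{29}{2}} = \frac{3708}{- \frac{157}{2}} = 3708 \left(- \frac{2}{157}\right) = - \frac{7416}{157}$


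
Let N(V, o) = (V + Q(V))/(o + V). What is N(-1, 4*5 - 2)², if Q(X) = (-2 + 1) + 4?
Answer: 4/289 ≈ 0.013841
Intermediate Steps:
Q(X) = 3 (Q(X) = -1 + 4 = 3)
N(V, o) = (3 + V)/(V + o) (N(V, o) = (V + 3)/(o + V) = (3 + V)/(V + o))
N(-1, 4*5 - 2)² = ((3 - 1)/(-1 + (4*5 - 2)))² = (2/(-1 + (20 - 2)))² = (2/(-1 + 18))² = (2/17)² = 4/289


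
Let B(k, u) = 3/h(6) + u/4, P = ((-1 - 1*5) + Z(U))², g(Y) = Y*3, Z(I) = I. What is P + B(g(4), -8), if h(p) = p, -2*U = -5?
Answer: 43/4 ≈ 10.750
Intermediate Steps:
U = 5/2 (U = -½*(-5) = 5/2 ≈ 2.5000)
g(Y) = 3*Y
P = 49/4 (P = ((-1 - 1*5) + 5/2)² = ((-1 - 5) + 5/2)² = (-6 + 5/2)² = (-7/2)² = 49/4 ≈ 12.250)
B(k, u) = ½ + u/4 (B(k, u) = 3/6 + u/4 = 3*(⅙) + u*(¼) = ½ + u/4)
P + B(g(4), -8) = 49/4 + (½ + (¼)*(-8)) = 49/4 + (½ - 2) = 49/4 - 3/2 = 43/4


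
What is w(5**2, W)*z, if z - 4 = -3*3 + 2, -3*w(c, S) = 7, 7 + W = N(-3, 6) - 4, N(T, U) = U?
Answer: 7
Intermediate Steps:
W = -5 (W = -7 + (6 - 4) = -7 + 2 = -5)
w(c, S) = -7/3 (w(c, S) = -1/3*7 = -7/3)
z = -3 (z = 4 + (-3*3 + 2) = 4 + (-9 + 2) = 4 - 7 = -3)
w(5**2, W)*z = -7/3*(-3) = 7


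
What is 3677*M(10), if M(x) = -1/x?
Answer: -3677/10 ≈ -367.70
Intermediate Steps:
3677*M(10) = 3677*(-1/10) = -3677/10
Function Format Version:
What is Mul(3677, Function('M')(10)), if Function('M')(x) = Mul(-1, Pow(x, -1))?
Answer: Rational(-3677, 10) ≈ -367.70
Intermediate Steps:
Mul(3677, Function('M')(10)) = Mul(3677, Mul(-1, Pow(10, -1))) = Mul(3677, Mul(-1, Rational(1, 10))) = Mul(3677, Rational(-1, 10)) = Rational(-3677, 10)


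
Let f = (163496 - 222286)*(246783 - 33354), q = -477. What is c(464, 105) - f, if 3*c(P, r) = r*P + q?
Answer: 12547506991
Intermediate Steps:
c(P, r) = -159 + P*r/3 (c(P, r) = (r*P - 477)/3 = (P*r - 477)/3 = (-477 + P*r)/3 = -159 + P*r/3)
f = -12547490910 (f = -58790*213429 = -12547490910)
c(464, 105) - f = (-159 + (⅓)*464*105) - 1*(-12547490910) = (-159 + 16240) + 12547490910 = 16081 + 12547490910 = 12547506991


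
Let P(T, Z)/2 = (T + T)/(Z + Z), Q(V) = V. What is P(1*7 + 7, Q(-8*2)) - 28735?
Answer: -114947/4 ≈ -28737.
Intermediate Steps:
P(T, Z) = 2*T/Z (P(T, Z) = 2*((T + T)/(Z + Z)) = 2*((2*T)/((2*Z))) = 2*((2*T)*(1/(2*Z))) = 2*(T/Z) = 2*T/Z)
P(1*7 + 7, Q(-8*2)) - 28735 = 2*(1*7 + 7)/((-8*2)) - 28735 = 2*(7 + 7)/(-16) - 28735 = 2*14*(-1/16) - 28735 = -7/4 - 28735 = -114947/4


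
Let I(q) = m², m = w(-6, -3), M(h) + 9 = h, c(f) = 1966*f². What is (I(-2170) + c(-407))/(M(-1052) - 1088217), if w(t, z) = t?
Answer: -162832985/544639 ≈ -298.97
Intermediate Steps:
M(h) = -9 + h
m = -6
I(q) = 36 (I(q) = (-6)² = 36)
(I(-2170) + c(-407))/(M(-1052) - 1088217) = (36 + 1966*(-407)²)/((-9 - 1052) - 1088217) = (36 + 1966*165649)/(-1061 - 1088217) = (36 + 325665934)/(-1089278) = 325665970*(-1/1089278) = -162832985/544639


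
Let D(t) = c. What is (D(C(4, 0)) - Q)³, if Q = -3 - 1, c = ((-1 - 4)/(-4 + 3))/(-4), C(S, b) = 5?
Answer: 1331/64 ≈ 20.797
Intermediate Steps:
c = -5/4 (c = -5/(-1)*(-¼) = -5*(-1)*(-¼) = 5*(-¼) = -5/4 ≈ -1.2500)
Q = -4
D(t) = -5/4
(D(C(4, 0)) - Q)³ = (-5/4 - 1*(-4))³ = (-5/4 + 4)³ = (11/4)³ = 1331/64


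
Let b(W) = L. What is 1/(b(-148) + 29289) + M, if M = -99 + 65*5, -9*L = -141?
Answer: 19868567/87914 ≈ 226.00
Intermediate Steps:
L = 47/3 (L = -1/9*(-141) = 47/3 ≈ 15.667)
b(W) = 47/3
M = 226 (M = -99 + 325 = 226)
1/(b(-148) + 29289) + M = 1/(47/3 + 29289) + 226 = 1/(87914/3) + 226 = 3/87914 + 226 = 19868567/87914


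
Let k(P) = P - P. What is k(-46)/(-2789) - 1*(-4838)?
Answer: 4838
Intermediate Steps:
k(P) = 0
k(-46)/(-2789) - 1*(-4838) = 0/(-2789) - 1*(-4838) = 0*(-1/2789) + 4838 = 0 + 4838 = 4838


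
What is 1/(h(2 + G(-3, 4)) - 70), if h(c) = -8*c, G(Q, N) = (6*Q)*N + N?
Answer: 1/458 ≈ 0.0021834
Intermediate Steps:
G(Q, N) = N + 6*N*Q (G(Q, N) = 6*N*Q + N = N + 6*N*Q)
1/(h(2 + G(-3, 4)) - 70) = 1/(-8*(2 + 4*(1 + 6*(-3))) - 70) = 1/(-8*(2 + 4*(1 - 18)) - 70) = 1/(-8*(2 + 4*(-17)) - 70) = 1/(-8*(2 - 68) - 70) = 1/(-8*(-66) - 70) = 1/(528 - 70) = 1/458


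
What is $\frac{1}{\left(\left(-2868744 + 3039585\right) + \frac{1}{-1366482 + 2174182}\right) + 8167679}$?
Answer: $\frac{807700}{6735022604001} \approx 1.1993 \cdot 10^{-7}$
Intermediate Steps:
$\frac{1}{\left(\left(-2868744 + 3039585\right) + \frac{1}{-1366482 + 2174182}\right) + 8167679} = \frac{1}{\left(170841 + \frac{1}{807700}\right) + 8167679} = \frac{1}{\frac{137988275701}{807700} + 8167679} = \frac{1}{\frac{6735022604001}{807700}} = \frac{807700}{6735022604001}$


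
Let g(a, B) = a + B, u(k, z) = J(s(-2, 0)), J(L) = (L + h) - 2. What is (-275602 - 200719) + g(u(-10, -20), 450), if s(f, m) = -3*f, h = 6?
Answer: -475861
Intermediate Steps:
J(L) = 4 + L (J(L) = (L + 6) - 2 = (6 + L) - 2 = 4 + L)
u(k, z) = 10 (u(k, z) = 4 - 3*(-2) = 4 + 6 = 10)
g(a, B) = B + a
(-275602 - 200719) + g(u(-10, -20), 450) = (-275602 - 200719) + (450 + 10) = -476321 + 460 = -475861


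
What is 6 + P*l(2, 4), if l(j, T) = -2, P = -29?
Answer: 64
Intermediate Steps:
6 + P*l(2, 4) = 6 - 29*(-2) = 6 + 58 = 64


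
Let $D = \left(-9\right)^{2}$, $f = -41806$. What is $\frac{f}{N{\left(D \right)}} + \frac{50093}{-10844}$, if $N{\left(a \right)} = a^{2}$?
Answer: $- \frac{782004437}{71147484} \approx -10.991$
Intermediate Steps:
$D = 81$
$\frac{f}{N{\left(D \right)}} + \frac{50093}{-10844} = - \frac{41806}{81^{2}} + \frac{50093}{-10844} = - \frac{41806}{6561} + 50093 \left(- \frac{1}{10844}\right) = \left(-41806\right) \frac{1}{6561} - \frac{50093}{10844} = - \frac{41806}{6561} - \frac{50093}{10844} = - \frac{782004437}{71147484}$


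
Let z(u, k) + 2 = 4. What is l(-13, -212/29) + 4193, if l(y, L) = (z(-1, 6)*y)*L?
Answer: 127109/29 ≈ 4383.1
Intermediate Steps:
z(u, k) = 2 (z(u, k) = -2 + 4 = 2)
l(y, L) = 2*L*y (l(y, L) = (2*y)*L = 2*L*y)
l(-13, -212/29) + 4193 = 2*(-212/29)*(-13) + 4193 = 5512/29 + 4193 = 127109/29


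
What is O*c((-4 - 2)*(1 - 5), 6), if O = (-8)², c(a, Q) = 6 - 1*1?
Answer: 320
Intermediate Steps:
c(a, Q) = 5 (c(a, Q) = 6 - 1 = 5)
O = 64
O*c((-4 - 2)*(1 - 5), 6) = 64*5 = 320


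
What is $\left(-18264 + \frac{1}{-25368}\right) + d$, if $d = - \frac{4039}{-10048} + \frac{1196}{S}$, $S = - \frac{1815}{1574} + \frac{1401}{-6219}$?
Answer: $- \frac{2741549629128267683}{143301969177024} \approx -19131.0$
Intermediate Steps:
$S = - \frac{4497553}{3262902}$ ($S = \left(-1815\right) \frac{1}{1574} + 1401 \left(- \frac{1}{6219}\right) = - \frac{1815}{1574} - \frac{467}{2073} = - \frac{4497553}{3262902} \approx -1.3784$)
$d = - \frac{39193458981449}{45191412544}$ ($d = - \frac{4039}{-10048} + \frac{1196}{- \frac{4497553}{3262902}} = \left(-4039\right) \left(- \frac{1}{10048}\right) + 1196 \left(- \frac{3262902}{4497553}\right) = \frac{4039}{10048} - \frac{3902430792}{4497553} = - \frac{39193458981449}{45191412544} \approx -867.28$)
$\left(-18264 + \frac{1}{-25368}\right) + d = \left(-18264 + \frac{1}{-25368}\right) - \frac{39193458981449}{45191412544} = \left(-18264 - \frac{1}{25368}\right) - \frac{39193458981449}{45191412544} = - \frac{463321153}{25368} - \frac{39193458981449}{45191412544} = - \frac{2741549629128267683}{143301969177024}$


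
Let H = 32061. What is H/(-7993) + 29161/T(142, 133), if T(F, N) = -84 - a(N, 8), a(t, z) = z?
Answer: -236033485/735356 ≈ -320.98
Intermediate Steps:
T(F, N) = -92 (T(F, N) = -84 - 1*8 = -84 - 8 = -92)
H/(-7993) + 29161/T(142, 133) = 32061/(-7993) + 29161/(-92) = 32061*(-1/7993) + 29161*(-1/92) = -32061/7993 - 29161/92 = -236033485/735356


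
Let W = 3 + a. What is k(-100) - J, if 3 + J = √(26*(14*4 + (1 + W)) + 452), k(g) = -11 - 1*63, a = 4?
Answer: -117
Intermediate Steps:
W = 7 (W = 3 + 4 = 7)
k(g) = -74 (k(g) = -11 - 63 = -74)
J = 43 (J = -3 + √(26*(14*4 + (1 + 7)) + 452) = -3 + √(26*(56 + 8) + 452) = -3 + √(26*64 + 452) = -3 + √(1664 + 452) = -3 + √2116 = -3 + 46 = 43)
k(-100) - J = -74 - 1*43 = -74 - 43 = -117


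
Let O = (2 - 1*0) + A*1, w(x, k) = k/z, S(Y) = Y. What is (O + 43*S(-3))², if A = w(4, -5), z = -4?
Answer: 253009/16 ≈ 15813.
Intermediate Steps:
w(x, k) = -k/4 (w(x, k) = k/(-4) = k*(-¼) = -k/4)
A = 5/4 (A = -¼*(-5) = 5/4 ≈ 1.2500)
O = 13/4 (O = (2 - 1*0) + (5/4)*1 = (2 + 0) + 5/4 = 2 + 5/4 = 13/4 ≈ 3.2500)
(O + 43*S(-3))² = (13/4 + 43*(-3))² = (13/4 - 129)² = (-503/4)² = 253009/16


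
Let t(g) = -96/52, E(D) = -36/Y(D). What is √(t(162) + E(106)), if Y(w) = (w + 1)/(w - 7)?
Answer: 10*I*√680199/1391 ≈ 5.9291*I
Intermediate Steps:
Y(w) = (1 + w)/(-7 + w)
E(D) = -36*(-7 + D)/(1 + D)
t(g) = -24/13 (t(g) = -96*1/52 = -24/13)
√(t(162) + E(106)) = √(-24/13 + 36*(7 - 1*106)/(1 + 106)) = √(-24/13 + 36*(7 - 106)/107) = √(-24/13 + 36*(1/107)*(-99)) = √(-24/13 - 3564/107) = √(-48900/1391) = 10*I*√680199/1391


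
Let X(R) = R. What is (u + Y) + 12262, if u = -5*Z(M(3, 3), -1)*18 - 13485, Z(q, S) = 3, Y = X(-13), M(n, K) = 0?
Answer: -1506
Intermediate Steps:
Y = -13
u = -13755 (u = -5*3*18 - 13485 = -15*18 - 13485 = -270 - 13485 = -13755)
(u + Y) + 12262 = (-13755 - 13) + 12262 = -13768 + 12262 = -1506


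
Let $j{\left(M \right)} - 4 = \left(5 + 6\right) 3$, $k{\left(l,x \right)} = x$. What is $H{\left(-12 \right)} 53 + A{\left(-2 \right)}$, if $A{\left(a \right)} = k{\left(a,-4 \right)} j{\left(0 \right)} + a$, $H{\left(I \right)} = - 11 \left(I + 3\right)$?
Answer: $5097$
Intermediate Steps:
$j{\left(M \right)} = 37$ ($j{\left(M \right)} = 4 + \left(5 + 6\right) 3 = 4 + 11 \cdot 3 = 4 + 33 = 37$)
$H{\left(I \right)} = -33 - 11 I$ ($H{\left(I \right)} = - 11 \left(3 + I\right) = -33 - 11 I$)
$A{\left(a \right)} = -148 + a$ ($A{\left(a \right)} = \left(-4\right) 37 + a = -148 + a$)
$H{\left(-12 \right)} 53 + A{\left(-2 \right)} = \left(-33 - -132\right) 53 - 150 = \left(-33 + 132\right) 53 - 150 = 99 \cdot 53 - 150 = 5247 - 150 = 5097$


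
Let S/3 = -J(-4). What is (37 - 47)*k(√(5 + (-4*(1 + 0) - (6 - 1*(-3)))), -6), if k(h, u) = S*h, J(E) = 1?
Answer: 60*I*√2 ≈ 84.853*I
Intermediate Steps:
S = -3 (S = 3*(-1*1) = 3*(-1) = -3)
k(h, u) = -3*h
(37 - 47)*k(√(5 + (-4*(1 + 0) - (6 - 1*(-3)))), -6) = (37 - 47)*(-3*√(5 + (-4*(1 + 0) - (6 - 1*(-3))))) = -(-30)*√(5 + (-4*1 - (6 + 3))) = -(-30)*√(5 + (-4 - 1*9)) = -(-30)*√(5 + (-4 - 9)) = -(-30)*√(5 - 13) = -(-30)*√(-8) = -(-30)*2*I*√2 = -(-60)*I*√2 = 60*I*√2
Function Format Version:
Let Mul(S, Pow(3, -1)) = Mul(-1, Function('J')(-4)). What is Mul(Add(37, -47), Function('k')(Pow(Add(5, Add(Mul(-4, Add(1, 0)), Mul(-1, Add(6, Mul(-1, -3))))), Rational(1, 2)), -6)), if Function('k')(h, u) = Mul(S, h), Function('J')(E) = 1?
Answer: Mul(60, I, Pow(2, Rational(1, 2))) ≈ Mul(84.853, I)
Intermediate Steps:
S = -3 (S = Mul(3, Mul(-1, 1)) = Mul(3, -1) = -3)
Function('k')(h, u) = Mul(-3, h)
Mul(Add(37, -47), Function('k')(Pow(Add(5, Add(Mul(-4, Add(1, 0)), Mul(-1, Add(6, Mul(-1, -3))))), Rational(1, 2)), -6)) = Mul(Add(37, -47), Mul(-3, Pow(Add(5, Add(Mul(-4, Add(1, 0)), Mul(-1, Add(6, Mul(-1, -3))))), Rational(1, 2)))) = Mul(-10, Mul(-3, Pow(Add(5, Add(Mul(-4, 1), Mul(-1, Add(6, 3)))), Rational(1, 2)))) = Mul(-10, Mul(-3, Pow(Add(5, Add(-4, Mul(-1, 9))), Rational(1, 2)))) = Mul(-10, Mul(-3, Pow(Add(5, Add(-4, -9)), Rational(1, 2)))) = Mul(-10, Mul(-3, Pow(Add(5, -13), Rational(1, 2)))) = Mul(-10, Mul(-3, Pow(-8, Rational(1, 2)))) = Mul(-10, Mul(-3, Mul(2, I, Pow(2, Rational(1, 2))))) = Mul(-10, Mul(-6, I, Pow(2, Rational(1, 2)))) = Mul(60, I, Pow(2, Rational(1, 2)))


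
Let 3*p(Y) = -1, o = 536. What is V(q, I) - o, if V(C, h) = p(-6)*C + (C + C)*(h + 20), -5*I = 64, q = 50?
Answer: 502/3 ≈ 167.33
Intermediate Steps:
p(Y) = -1/3 (p(Y) = (1/3)*(-1) = -1/3)
I = -64/5 (I = -1/5*64 = -64/5 ≈ -12.800)
V(C, h) = -C/3 + 2*C*(20 + h) (V(C, h) = -C/3 + (C + C)*(h + 20) = -C/3 + (2*C)*(20 + h) = -C/3 + 2*C*(20 + h))
V(q, I) - o = (1/3)*50*(119 + 6*(-64/5)) - 1*536 = (1/3)*50*(119 - 384/5) - 536 = (1/3)*50*(211/5) - 536 = 2110/3 - 536 = 502/3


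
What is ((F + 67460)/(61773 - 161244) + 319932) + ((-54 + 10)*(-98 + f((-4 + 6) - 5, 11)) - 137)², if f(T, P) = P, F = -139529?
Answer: 462321768864/33157 ≈ 1.3943e+7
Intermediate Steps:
((F + 67460)/(61773 - 161244) + 319932) + ((-54 + 10)*(-98 + f((-4 + 6) - 5, 11)) - 137)² = ((-139529 + 67460)/(61773 - 161244) + 319932) + ((-54 + 10)*(-98 + 11) - 137)² = (-72069/(-99471) + 319932) + (-44*(-87) - 137)² = (-72069*(-1/99471) + 319932) + (3828 - 137)² = (24023/33157 + 319932) + 3691² = 10608009347/33157 + 13623481 = 462321768864/33157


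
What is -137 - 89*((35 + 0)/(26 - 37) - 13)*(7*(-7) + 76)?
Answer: 426227/11 ≈ 38748.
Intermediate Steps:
-137 - 89*((35 + 0)/(26 - 37) - 13)*(7*(-7) + 76) = -137 - 89*(35/(-11) - 13)*(-49 + 76) = -137 - 89*(35*(-1/11) - 13)*27 = -137 - 89*(-35/11 - 13)*27 = -137 - (-15842)*27/11 = -137 - 89*(-4806/11) = -137 + 427734/11 = 426227/11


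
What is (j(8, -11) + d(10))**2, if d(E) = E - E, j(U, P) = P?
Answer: 121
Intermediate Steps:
d(E) = 0
(j(8, -11) + d(10))**2 = (-11 + 0)**2 = (-11)**2 = 121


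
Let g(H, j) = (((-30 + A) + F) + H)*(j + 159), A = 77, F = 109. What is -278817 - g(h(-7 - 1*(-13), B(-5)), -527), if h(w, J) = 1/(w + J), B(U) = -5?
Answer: -221041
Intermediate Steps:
h(w, J) = 1/(J + w)
g(H, j) = (156 + H)*(159 + j) (g(H, j) = (((-30 + 77) + 109) + H)*(j + 159) = ((47 + 109) + H)*(159 + j) = (156 + H)*(159 + j))
-278817 - g(h(-7 - 1*(-13), B(-5)), -527) = -278817 - (24804 + 156*(-527) + 159/(-5 + (-7 - 1*(-13))) - 527/(-5 + (-7 - 1*(-13)))) = -278817 - (24804 - 82212 + 159/(-5 + (-7 + 13)) - 527/(-5 + (-7 + 13))) = -278817 - (24804 - 82212 + 159/(-5 + 6) - 527/(-5 + 6)) = -278817 - (24804 - 82212 + 159/1 - 527/1) = -278817 - (24804 - 82212 + 159*1 + 1*(-527)) = -278817 - (24804 - 82212 + 159 - 527) = -278817 - 1*(-57776) = -278817 + 57776 = -221041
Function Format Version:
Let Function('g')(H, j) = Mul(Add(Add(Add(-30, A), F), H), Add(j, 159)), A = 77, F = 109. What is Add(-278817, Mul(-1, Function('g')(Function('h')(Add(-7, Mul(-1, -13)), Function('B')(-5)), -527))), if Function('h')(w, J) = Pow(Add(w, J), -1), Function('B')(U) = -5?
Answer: -221041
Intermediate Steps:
Function('h')(w, J) = Pow(Add(J, w), -1)
Function('g')(H, j) = Mul(Add(156, H), Add(159, j)) (Function('g')(H, j) = Mul(Add(Add(Add(-30, 77), 109), H), Add(j, 159)) = Mul(Add(Add(47, 109), H), Add(159, j)) = Mul(Add(156, H), Add(159, j)))
Add(-278817, Mul(-1, Function('g')(Function('h')(Add(-7, Mul(-1, -13)), Function('B')(-5)), -527))) = Add(-278817, Mul(-1, Add(24804, Mul(156, -527), Mul(159, Pow(Add(-5, Add(-7, Mul(-1, -13))), -1)), Mul(Pow(Add(-5, Add(-7, Mul(-1, -13))), -1), -527)))) = Add(-278817, Mul(-1, Add(24804, -82212, Mul(159, Pow(Add(-5, Add(-7, 13)), -1)), Mul(Pow(Add(-5, Add(-7, 13)), -1), -527)))) = Add(-278817, Mul(-1, Add(24804, -82212, Mul(159, Pow(Add(-5, 6), -1)), Mul(Pow(Add(-5, 6), -1), -527)))) = Add(-278817, Mul(-1, Add(24804, -82212, Mul(159, Pow(1, -1)), Mul(Pow(1, -1), -527)))) = Add(-278817, Mul(-1, Add(24804, -82212, Mul(159, 1), Mul(1, -527)))) = Add(-278817, Mul(-1, Add(24804, -82212, 159, -527))) = Add(-278817, Mul(-1, -57776)) = Add(-278817, 57776) = -221041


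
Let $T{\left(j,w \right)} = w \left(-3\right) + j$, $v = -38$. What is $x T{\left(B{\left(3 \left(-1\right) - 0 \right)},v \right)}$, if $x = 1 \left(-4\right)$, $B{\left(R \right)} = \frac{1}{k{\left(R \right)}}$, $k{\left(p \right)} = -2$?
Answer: $-454$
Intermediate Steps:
$B{\left(R \right)} = - \frac{1}{2}$ ($B{\left(R \right)} = \frac{1}{-2} = - \frac{1}{2}$)
$x = -4$
$T{\left(j,w \right)} = j - 3 w$ ($T{\left(j,w \right)} = - 3 w + j = j - 3 w$)
$x T{\left(B{\left(3 \left(-1\right) - 0 \right)},v \right)} = - 4 \left(- \frac{1}{2} - -114\right) = - 4 \left(- \frac{1}{2} + 114\right) = \left(-4\right) \frac{227}{2} = -454$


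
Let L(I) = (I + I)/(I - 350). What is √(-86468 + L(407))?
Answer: I*√280888134/57 ≈ 294.03*I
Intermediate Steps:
L(I) = 2*I/(-350 + I) (L(I) = (2*I)/(-350 + I) = 2*I/(-350 + I))
√(-86468 + L(407)) = √(-86468 + 2*407/(-350 + 407)) = √(-86468 + 2*407/57) = √(-86468 + 2*407*(1/57)) = √(-86468 + 814/57) = √(-4927862/57) = I*√280888134/57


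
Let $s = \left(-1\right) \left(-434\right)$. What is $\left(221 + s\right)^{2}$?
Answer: $429025$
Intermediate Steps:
$s = 434$
$\left(221 + s\right)^{2} = \left(221 + 434\right)^{2} = 655^{2} = 429025$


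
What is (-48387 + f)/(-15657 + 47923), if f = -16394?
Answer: -64781/32266 ≈ -2.0077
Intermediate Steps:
(-48387 + f)/(-15657 + 47923) = (-48387 - 16394)/(-15657 + 47923) = -64781/32266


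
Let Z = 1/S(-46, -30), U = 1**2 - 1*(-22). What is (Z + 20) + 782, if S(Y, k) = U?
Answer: 18447/23 ≈ 802.04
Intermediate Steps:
U = 23 (U = 1 + 22 = 23)
S(Y, k) = 23
Z = 1/23 ≈ 0.043478
(Z + 20) + 782 = (1/23 + 20) + 782 = 461/23 + 782 = 18447/23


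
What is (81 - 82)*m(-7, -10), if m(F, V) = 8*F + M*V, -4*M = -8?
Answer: 76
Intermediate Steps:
M = 2 (M = -¼*(-8) = 2)
m(F, V) = 2*V + 8*F (m(F, V) = 8*F + 2*V = 2*V + 8*F)
(81 - 82)*m(-7, -10) = (81 - 82)*(2*(-10) + 8*(-7)) = -(-20 - 56) = -1*(-76) = 76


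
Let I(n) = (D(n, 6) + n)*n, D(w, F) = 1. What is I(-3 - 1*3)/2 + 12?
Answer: 27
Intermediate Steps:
I(n) = n*(1 + n) (I(n) = (1 + n)*n = n*(1 + n))
I(-3 - 1*3)/2 + 12 = ((-3 - 1*3)*(1 + (-3 - 1*3)))/2 + 12 = ((-3 - 3)*(1 + (-3 - 3)))/2 + 12 = (-6*(1 - 6))/2 + 12 = (-6*(-5))/2 + 12 = (½)*30 + 12 = 15 + 12 = 27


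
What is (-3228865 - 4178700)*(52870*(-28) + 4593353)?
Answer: -23059697992045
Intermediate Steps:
(-3228865 - 4178700)*(52870*(-28) + 4593353) = -7407565*(-1480360 + 4593353) = -7407565*3112993 = -23059697992045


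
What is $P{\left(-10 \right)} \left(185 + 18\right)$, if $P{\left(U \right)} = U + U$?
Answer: $-4060$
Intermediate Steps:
$P{\left(U \right)} = 2 U$
$P{\left(-10 \right)} \left(185 + 18\right) = 2 \left(-10\right) \left(185 + 18\right) = \left(-20\right) 203 = -4060$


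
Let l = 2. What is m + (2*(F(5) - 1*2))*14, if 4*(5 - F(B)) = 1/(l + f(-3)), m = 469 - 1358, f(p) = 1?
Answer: -2422/3 ≈ -807.33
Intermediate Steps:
m = -889
F(B) = 59/12 (F(B) = 5 - 1/(4*(2 + 1)) = 5 - ¼/3 = 5 - ¼*⅓ = 5 - 1/12 = 59/12)
m + (2*(F(5) - 1*2))*14 = -889 + (2*(59/12 - 1*2))*14 = -889 + (2*(59/12 - 2))*14 = -889 + (2*(35/12))*14 = -889 + (35/6)*14 = -889 + 245/3 = -2422/3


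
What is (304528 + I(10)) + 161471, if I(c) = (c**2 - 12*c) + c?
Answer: 465989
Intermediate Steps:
I(c) = c**2 - 11*c
(304528 + I(10)) + 161471 = (304528 + 10*(-11 + 10)) + 161471 = (304528 + 10*(-1)) + 161471 = (304528 - 10) + 161471 = 304518 + 161471 = 465989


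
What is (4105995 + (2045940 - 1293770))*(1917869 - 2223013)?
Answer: -1482439900760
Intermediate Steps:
(4105995 + (2045940 - 1293770))*(1917869 - 2223013) = (4105995 + 752170)*(-305144) = 4858165*(-305144) = -1482439900760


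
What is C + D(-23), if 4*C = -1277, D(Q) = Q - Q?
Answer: -1277/4 ≈ -319.25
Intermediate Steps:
D(Q) = 0
C = -1277/4 (C = (¼)*(-1277) = -1277/4 ≈ -319.25)
C + D(-23) = -1277/4 + 0 = -1277/4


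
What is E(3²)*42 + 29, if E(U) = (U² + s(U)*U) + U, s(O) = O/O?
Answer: 4187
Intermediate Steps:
s(O) = 1
E(U) = U² + 2*U (E(U) = (U² + 1*U) + U = (U² + U) + U = (U + U²) + U = U² + 2*U)
E(3²)*42 + 29 = (3²*(2 + 3²))*42 + 29 = (9*(2 + 9))*42 + 29 = (9*11)*42 + 29 = 99*42 + 29 = 4158 + 29 = 4187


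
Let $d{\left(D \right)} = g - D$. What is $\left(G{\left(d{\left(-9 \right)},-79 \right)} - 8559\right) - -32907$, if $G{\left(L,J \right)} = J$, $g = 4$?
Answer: $24269$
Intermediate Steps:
$d{\left(D \right)} = 4 - D$
$\left(G{\left(d{\left(-9 \right)},-79 \right)} - 8559\right) - -32907 = \left(-79 - 8559\right) - -32907 = -8638 + 32907 = 24269$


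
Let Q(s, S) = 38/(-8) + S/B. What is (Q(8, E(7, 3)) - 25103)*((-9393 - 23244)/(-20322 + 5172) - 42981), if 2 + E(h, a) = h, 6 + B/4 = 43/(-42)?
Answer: 1286083015508541/1191800 ≈ 1.0791e+9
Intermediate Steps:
B = -590/21 (B = -24 + 4*(43/(-42)) = -24 + 4*(43*(-1/42)) = -24 + 4*(-43/42) = -24 - 86/21 = -590/21 ≈ -28.095)
E(h, a) = -2 + h
Q(s, S) = -19/4 - 21*S/590 (Q(s, S) = 38/(-8) + S/(-590/21) = 38*(-⅛) + S*(-21/590) = -19/4 - 21*S/590)
(Q(8, E(7, 3)) - 25103)*((-9393 - 23244)/(-20322 + 5172) - 42981) = ((-19/4 - 21*(-2 + 7)/590) - 25103)*((-9393 - 23244)/(-20322 + 5172) - 42981) = ((-19/4 - 21/590*5) - 25103)*(-32637/(-15150) - 42981) = ((-19/4 - 21/118) - 25103)*(-32637*(-1/15150) - 42981) = (-1163/236 - 25103)*(10879/5050 - 42981) = -5925471/236*(-217043171/5050) = 1286083015508541/1191800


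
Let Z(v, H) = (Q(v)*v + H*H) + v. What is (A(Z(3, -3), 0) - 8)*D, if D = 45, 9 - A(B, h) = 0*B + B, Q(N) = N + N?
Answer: -1305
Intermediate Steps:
Q(N) = 2*N
Z(v, H) = v + H² + 2*v² (Z(v, H) = ((2*v)*v + H*H) + v = (2*v² + H²) + v = (H² + 2*v²) + v = v + H² + 2*v²)
A(B, h) = 9 - B (A(B, h) = 9 - (0*B + B) = 9 - (0 + B) = 9 - B)
(A(Z(3, -3), 0) - 8)*D = ((9 - (3 + (-3)² + 2*3²)) - 8)*45 = ((9 - (3 + 9 + 2*9)) - 8)*45 = ((9 - (3 + 9 + 18)) - 8)*45 = ((9 - 1*30) - 8)*45 = ((9 - 30) - 8)*45 = (-21 - 8)*45 = -29*45 = -1305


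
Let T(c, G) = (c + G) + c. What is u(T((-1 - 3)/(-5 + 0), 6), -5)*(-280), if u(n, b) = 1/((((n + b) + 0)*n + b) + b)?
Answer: -1750/61 ≈ -28.689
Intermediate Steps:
T(c, G) = G + 2*c (T(c, G) = (G + c) + c = G + 2*c)
u(n, b) = 1/(2*b + n*(b + n)) (u(n, b) = 1/((((b + n) + 0)*n + b) + b) = 1/(((b + n)*n + b) + b) = 1/((n*(b + n) + b) + b) = 1/((b + n*(b + n)) + b) = 1/(2*b + n*(b + n)))
u(T((-1 - 3)/(-5 + 0), 6), -5)*(-280) = -280/((6 + 2*((-1 - 3)/(-5 + 0)))² + 2*(-5) - 5*(6 + 2*((-1 - 3)/(-5 + 0)))) = -280/((6 + 2*(-4/(-5)))² - 10 - 5*(6 + 2*(-4/(-5)))) = -280/((6 + 2*(-4*(-⅕)))² - 10 - 5*(6 + 2*(-4*(-⅕)))) = -280/((6 + 2*(⅘))² - 10 - 5*(6 + 2*(⅘))) = -280/((6 + 8/5)² - 10 - 5*(6 + 8/5)) = -280/((38/5)² - 10 - 5*38/5) = -280/(1444/25 - 10 - 38) = -280/(244/25) = (25/244)*(-280) = -1750/61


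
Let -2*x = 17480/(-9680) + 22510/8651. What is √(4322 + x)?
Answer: √156539067404865/190322 ≈ 65.739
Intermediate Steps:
x = -1666933/4187084 (x = -(17480/(-9680) + 22510/8651)/2 = -(17480*(-1/9680) + 22510*(1/8651))/2 = -(-437/242 + 22510/8651)/2 = -½*1666933/2093542 = -1666933/4187084 ≈ -0.39811)
√(4322 + x) = √(4322 - 1666933/4187084) = √(18094910115/4187084) = √156539067404865/190322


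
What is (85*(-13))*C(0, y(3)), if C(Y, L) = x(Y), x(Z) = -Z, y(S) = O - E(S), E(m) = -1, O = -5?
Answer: 0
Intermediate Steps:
y(S) = -4 (y(S) = -5 - 1*(-1) = -5 + 1 = -4)
C(Y, L) = -Y
(85*(-13))*C(0, y(3)) = (85*(-13))*(-1*0) = -1105*0 = 0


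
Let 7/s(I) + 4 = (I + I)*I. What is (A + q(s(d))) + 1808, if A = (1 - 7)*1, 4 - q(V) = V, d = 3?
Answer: 3611/2 ≈ 1805.5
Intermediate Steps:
s(I) = 7/(-4 + 2*I²) (s(I) = 7/(-4 + (I + I)*I) = 7/(-4 + (2*I)*I) = 7/(-4 + 2*I²))
q(V) = 4 - V
A = -6 (A = -6*1 = -6)
(A + q(s(d))) + 1808 = (-6 + (4 - 7/(2*(-2 + 3²)))) + 1808 = (-6 + (4 - 7/(2*(-2 + 9)))) + 1808 = (-6 + (4 - 7/(2*7))) + 1808 = (-6 + (4 - 1*½)) + 1808 = (-6 + (4 - ½)) + 1808 = (-6 + 7/2) + 1808 = -5/2 + 1808 = 3611/2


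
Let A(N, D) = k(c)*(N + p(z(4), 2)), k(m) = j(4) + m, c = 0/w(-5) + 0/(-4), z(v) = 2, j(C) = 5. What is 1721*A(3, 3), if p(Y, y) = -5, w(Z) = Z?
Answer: -17210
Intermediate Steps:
c = 0 (c = 0/(-5) + 0/(-4) = 0*(-⅕) + 0*(-¼) = 0 + 0 = 0)
k(m) = 5 + m
A(N, D) = -25 + 5*N (A(N, D) = (5 + 0)*(N - 5) = 5*(-5 + N) = -25 + 5*N)
1721*A(3, 3) = 1721*(-25 + 5*3) = 1721*(-25 + 15) = 1721*(-10) = -17210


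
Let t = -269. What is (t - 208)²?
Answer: 227529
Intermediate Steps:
(t - 208)² = (-269 - 208)² = (-477)² = 227529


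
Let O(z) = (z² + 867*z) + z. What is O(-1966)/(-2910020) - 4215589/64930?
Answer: -620380530751/9447379930 ≈ -65.667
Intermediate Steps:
O(z) = z² + 868*z
O(-1966)/(-2910020) - 4215589/64930 = -1966*(868 - 1966)/(-2910020) - 4215589/64930 = -1966*(-1098)*(-1/2910020) - 4215589*1/64930 = 2158668*(-1/2910020) - 4215589/64930 = -539667/727505 - 4215589/64930 = -620380530751/9447379930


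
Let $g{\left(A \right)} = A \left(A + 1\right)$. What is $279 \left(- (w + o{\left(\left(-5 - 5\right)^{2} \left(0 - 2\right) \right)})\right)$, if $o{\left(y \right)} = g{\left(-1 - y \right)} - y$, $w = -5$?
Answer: $-11158605$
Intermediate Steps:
$g{\left(A \right)} = A \left(1 + A\right)$
$o{\left(y \right)} = - y - y \left(-1 - y\right)$ ($o{\left(y \right)} = \left(-1 - y\right) \left(1 - \left(1 + y\right)\right) - y = \left(-1 - y\right) \left(- y\right) - y = - y \left(-1 - y\right) - y = - y - y \left(-1 - y\right)$)
$279 \left(- (w + o{\left(\left(-5 - 5\right)^{2} \left(0 - 2\right) \right)})\right) = 279 \left(- (-5 + \left(\left(-5 - 5\right)^{2} \left(0 - 2\right)\right)^{2})\right) = 279 \left(- (-5 + \left(\left(-10\right)^{2} \left(-2\right)\right)^{2})\right) = 279 \left(- (-5 + \left(100 \left(-2\right)\right)^{2})\right) = 279 \left(- (-5 + \left(-200\right)^{2})\right) = 279 \left(- (-5 + 40000)\right) = 279 \left(\left(-1\right) 39995\right) = 279 \left(-39995\right) = -11158605$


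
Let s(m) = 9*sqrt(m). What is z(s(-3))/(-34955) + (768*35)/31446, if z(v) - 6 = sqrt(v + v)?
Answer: 156566954/183199155 - 3*3**(1/4)*(1 + I)/34955 ≈ 0.85451 - 0.00011295*I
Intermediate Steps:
z(v) = 6 + sqrt(2)*sqrt(v) (z(v) = 6 + sqrt(v + v) = 6 + sqrt(2*v) = 6 + sqrt(2)*sqrt(v))
z(s(-3))/(-34955) + (768*35)/31446 = (6 + sqrt(2)*sqrt(9*sqrt(-3)))/(-34955) + (768*35)/31446 = (6 + sqrt(2)*sqrt(9*(I*sqrt(3))))*(-1/34955) + 26880*(1/31446) = (6 + sqrt(2)*sqrt(9*I*sqrt(3)))*(-1/34955) + 4480/5241 = (6 + sqrt(2)*(3*3**(1/4)*sqrt(I)))*(-1/34955) + 4480/5241 = (6 + 3*sqrt(2)*3**(1/4)*sqrt(I))*(-1/34955) + 4480/5241 = (-6/34955 - 3*sqrt(2)*3**(1/4)*sqrt(I)/34955) + 4480/5241 = 156566954/183199155 - 3*sqrt(2)*3**(1/4)*sqrt(I)/34955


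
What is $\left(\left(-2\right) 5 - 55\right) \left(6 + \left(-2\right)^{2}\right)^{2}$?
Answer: $-6500$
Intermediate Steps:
$\left(\left(-2\right) 5 - 55\right) \left(6 + \left(-2\right)^{2}\right)^{2} = \left(-10 - 55\right) \left(6 + 4\right)^{2} = - 65 \cdot 10^{2} = \left(-65\right) 100 = -6500$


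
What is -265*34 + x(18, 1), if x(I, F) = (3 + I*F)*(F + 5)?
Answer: -8884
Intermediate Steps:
x(I, F) = (3 + F*I)*(5 + F)
-265*34 + x(18, 1) = -265*34 + (15 + 3*1 + 18*1² + 5*1*18) = -9010 + (15 + 3 + 18*1 + 90) = -9010 + (15 + 3 + 18 + 90) = -9010 + 126 = -8884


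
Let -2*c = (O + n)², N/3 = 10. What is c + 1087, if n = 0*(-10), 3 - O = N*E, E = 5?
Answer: -19435/2 ≈ -9717.5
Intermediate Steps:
N = 30 (N = 3*10 = 30)
O = -147 (O = 3 - 30*5 = 3 - 1*150 = 3 - 150 = -147)
n = 0
c = -21609/2 (c = -(-147 + 0)²/2 = -½*(-147)² = -½*21609 = -21609/2 ≈ -10805.)
c + 1087 = -21609/2 + 1087 = -19435/2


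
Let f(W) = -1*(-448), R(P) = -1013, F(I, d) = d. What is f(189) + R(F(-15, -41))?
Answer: -565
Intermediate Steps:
f(W) = 448
f(189) + R(F(-15, -41)) = 448 - 1013 = -565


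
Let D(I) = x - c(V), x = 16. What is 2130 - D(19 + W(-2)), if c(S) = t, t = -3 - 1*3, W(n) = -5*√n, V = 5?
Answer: 2108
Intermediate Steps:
t = -6 (t = -3 - 3 = -6)
c(S) = -6
D(I) = 22 (D(I) = 16 - 1*(-6) = 16 + 6 = 22)
2130 - D(19 + W(-2)) = 2130 - 1*22 = 2130 - 22 = 2108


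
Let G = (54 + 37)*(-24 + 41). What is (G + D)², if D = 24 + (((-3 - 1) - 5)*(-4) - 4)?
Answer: 2569609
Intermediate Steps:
G = 1547 (G = 91*17 = 1547)
D = 56 (D = 24 + ((-4 - 5)*(-4) - 4) = 24 + (-9*(-4) - 4) = 24 + (36 - 4) = 24 + 32 = 56)
(G + D)² = (1547 + 56)² = 1603² = 2569609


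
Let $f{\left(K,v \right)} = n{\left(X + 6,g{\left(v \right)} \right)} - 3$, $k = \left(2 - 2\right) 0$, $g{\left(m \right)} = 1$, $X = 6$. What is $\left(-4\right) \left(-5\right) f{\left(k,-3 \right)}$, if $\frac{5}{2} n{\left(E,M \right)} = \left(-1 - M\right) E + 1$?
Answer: $-244$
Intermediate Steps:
$k = 0$ ($k = 0 \cdot 0 = 0$)
$n{\left(E,M \right)} = \frac{2}{5} + \frac{2 E \left(-1 - M\right)}{5}$ ($n{\left(E,M \right)} = \frac{2 \left(\left(-1 - M\right) E + 1\right)}{5} = \frac{2 \left(E \left(-1 - M\right) + 1\right)}{5} = \frac{2 \left(1 + E \left(-1 - M\right)\right)}{5} = \frac{2}{5} + \frac{2 E \left(-1 - M\right)}{5}$)
$f{\left(K,v \right)} = - \frac{61}{5}$ ($f{\left(K,v \right)} = \left(\frac{2}{5} - \frac{2 \left(6 + 6\right)}{5} - \frac{2}{5} \left(6 + 6\right) 1\right) - 3 = \left(\frac{2}{5} - \frac{24}{5} - \frac{24}{5} \cdot 1\right) - 3 = \left(\frac{2}{5} - \frac{24}{5} - \frac{24}{5}\right) - 3 = - \frac{46}{5} - 3 = - \frac{61}{5}$)
$\left(-4\right) \left(-5\right) f{\left(k,-3 \right)} = \left(-4\right) \left(-5\right) \left(- \frac{61}{5}\right) = 20 \left(- \frac{61}{5}\right) = -244$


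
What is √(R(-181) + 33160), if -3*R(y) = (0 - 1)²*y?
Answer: √298983/3 ≈ 182.26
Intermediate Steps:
R(y) = -y/3 (R(y) = -(0 - 1)²*y/3 = -(-1)²*y/3 = -y/3)
√(R(-181) + 33160) = √(-⅓*(-181) + 33160) = √(181/3 + 33160) = √(99661/3) = √298983/3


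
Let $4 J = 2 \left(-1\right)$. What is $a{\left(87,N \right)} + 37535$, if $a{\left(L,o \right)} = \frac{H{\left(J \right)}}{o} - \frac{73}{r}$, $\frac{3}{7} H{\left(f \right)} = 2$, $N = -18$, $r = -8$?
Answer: $\frac{8109475}{216} \approx 37544.0$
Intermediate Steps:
$J = - \frac{1}{2}$ ($J = \frac{2 \left(-1\right)}{4} = \frac{1}{4} \left(-2\right) = - \frac{1}{2} \approx -0.5$)
$H{\left(f \right)} = \frac{14}{3}$ ($H{\left(f \right)} = \frac{7}{3} \cdot 2 = \frac{14}{3}$)
$a{\left(L,o \right)} = \frac{73}{8} + \frac{14}{3 o}$ ($a{\left(L,o \right)} = \frac{14}{3 o} - \frac{73}{-8} = \frac{14}{3 o} - - \frac{73}{8} = \frac{14}{3 o} + \frac{73}{8} = \frac{73}{8} + \frac{14}{3 o}$)
$a{\left(87,N \right)} + 37535 = \frac{112 + 219 \left(-18\right)}{24 \left(-18\right)} + 37535 = \frac{1}{24} \left(- \frac{1}{18}\right) \left(112 - 3942\right) + 37535 = \frac{1}{24} \left(- \frac{1}{18}\right) \left(-3830\right) + 37535 = \frac{1915}{216} + 37535 = \frac{8109475}{216}$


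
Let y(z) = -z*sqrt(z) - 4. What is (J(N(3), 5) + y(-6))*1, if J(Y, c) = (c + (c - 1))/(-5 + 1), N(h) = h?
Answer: -25/4 + 6*I*sqrt(6) ≈ -6.25 + 14.697*I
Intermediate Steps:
J(Y, c) = 1/4 - c/2 (J(Y, c) = (c + (-1 + c))/(-4) = (-1 + 2*c)*(-1/4) = 1/4 - c/2)
y(z) = -4 - z**(3/2) (y(z) = -z**(3/2) - 4 = -4 - z**(3/2))
(J(N(3), 5) + y(-6))*1 = ((1/4 - 1/2*5) + (-4 - (-6)**(3/2)))*1 = ((1/4 - 5/2) + (-4 - (-6)*I*sqrt(6)))*1 = (-9/4 + (-4 + 6*I*sqrt(6)))*1 = (-25/4 + 6*I*sqrt(6))*1 = -25/4 + 6*I*sqrt(6)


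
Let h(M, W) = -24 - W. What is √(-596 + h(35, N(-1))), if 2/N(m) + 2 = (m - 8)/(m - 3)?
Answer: 2*I*√157 ≈ 25.06*I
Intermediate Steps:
N(m) = 2/(-2 + (-8 + m)/(-3 + m)) (N(m) = 2/(-2 + (m - 8)/(m - 3)) = 2/(-2 + (-8 + m)/(-3 + m)))
√(-596 + h(35, N(-1))) = √(-596 + (-24 - 2*(3 - 1*(-1))/(2 - 1))) = √(-596 + (-24 - 2*(3 + 1)/1)) = √(-596 + (-24 - 2*4)) = √(-596 + (-24 - 1*8)) = √(-596 + (-24 - 8)) = √(-596 - 32) = √(-628) = 2*I*√157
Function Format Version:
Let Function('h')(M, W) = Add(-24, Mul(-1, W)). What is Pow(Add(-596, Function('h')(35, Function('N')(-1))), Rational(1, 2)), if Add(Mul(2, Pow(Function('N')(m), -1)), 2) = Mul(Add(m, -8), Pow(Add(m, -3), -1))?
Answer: Mul(2, I, Pow(157, Rational(1, 2))) ≈ Mul(25.060, I)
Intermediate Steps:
Function('N')(m) = Mul(2, Pow(Add(-2, Mul(Pow(Add(-3, m), -1), Add(-8, m))), -1)) (Function('N')(m) = Mul(2, Pow(Add(-2, Mul(Add(m, -8), Pow(Add(m, -3), -1))), -1)) = Mul(2, Pow(Add(-2, Mul(Add(-8, m), Pow(Add(-3, m), -1))), -1)) = Mul(2, Pow(Add(-2, Mul(Pow(Add(-3, m), -1), Add(-8, m))), -1)))
Pow(Add(-596, Function('h')(35, Function('N')(-1))), Rational(1, 2)) = Pow(Add(-596, Add(-24, Mul(-1, Mul(2, Pow(Add(2, -1), -1), Add(3, Mul(-1, -1)))))), Rational(1, 2)) = Pow(Add(-596, Add(-24, Mul(-1, Mul(2, Pow(1, -1), Add(3, 1))))), Rational(1, 2)) = Pow(Add(-596, Add(-24, Mul(-1, Mul(2, 1, 4)))), Rational(1, 2)) = Pow(Add(-596, Add(-24, Mul(-1, 8))), Rational(1, 2)) = Pow(Add(-596, Add(-24, -8)), Rational(1, 2)) = Pow(Add(-596, -32), Rational(1, 2)) = Pow(-628, Rational(1, 2)) = Mul(2, I, Pow(157, Rational(1, 2)))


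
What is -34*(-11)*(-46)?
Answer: -17204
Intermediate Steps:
-34*(-11)*(-46) = 374*(-46) = -17204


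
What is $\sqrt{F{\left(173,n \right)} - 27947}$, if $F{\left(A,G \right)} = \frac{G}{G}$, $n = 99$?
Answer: $i \sqrt{27946} \approx 167.17 i$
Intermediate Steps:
$F{\left(A,G \right)} = 1$
$\sqrt{F{\left(173,n \right)} - 27947} = \sqrt{1 - 27947} = \sqrt{-27946} = i \sqrt{27946}$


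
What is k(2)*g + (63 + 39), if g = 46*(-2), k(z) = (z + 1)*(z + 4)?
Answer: -1554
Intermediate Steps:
k(z) = (1 + z)*(4 + z)
g = -92
k(2)*g + (63 + 39) = (4 + 2**2 + 5*2)*(-92) + (63 + 39) = (4 + 4 + 10)*(-92) + 102 = 18*(-92) + 102 = -1656 + 102 = -1554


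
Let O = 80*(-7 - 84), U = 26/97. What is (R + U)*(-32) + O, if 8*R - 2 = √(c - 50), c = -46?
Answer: -707768/97 - 16*I*√6 ≈ -7296.6 - 39.192*I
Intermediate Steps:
U = 26/97 (U = 26*(1/97) = 26/97 ≈ 0.26804)
R = ¼ + I*√6/2 (R = ¼ + √(-46 - 50)/8 = ¼ + √(-96)/8 = ¼ + (4*I*√6)/8 = ¼ + I*√6/2 ≈ 0.25 + 1.2247*I)
O = -7280 (O = 80*(-91) = -7280)
(R + U)*(-32) + O = ((¼ + I*√6/2) + 26/97)*(-32) - 7280 = (201/388 + I*√6/2)*(-32) - 7280 = (-1608/97 - 16*I*√6) - 7280 = -707768/97 - 16*I*√6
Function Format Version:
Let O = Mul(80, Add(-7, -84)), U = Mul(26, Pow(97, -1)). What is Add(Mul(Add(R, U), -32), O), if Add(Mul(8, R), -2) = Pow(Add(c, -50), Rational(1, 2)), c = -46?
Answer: Add(Rational(-707768, 97), Mul(-16, I, Pow(6, Rational(1, 2)))) ≈ Add(-7296.6, Mul(-39.192, I))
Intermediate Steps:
U = Rational(26, 97) (U = Mul(26, Rational(1, 97)) = Rational(26, 97) ≈ 0.26804)
R = Add(Rational(1, 4), Mul(Rational(1, 2), I, Pow(6, Rational(1, 2)))) (R = Add(Rational(1, 4), Mul(Rational(1, 8), Pow(Add(-46, -50), Rational(1, 2)))) = Add(Rational(1, 4), Mul(Rational(1, 8), Pow(-96, Rational(1, 2)))) = Add(Rational(1, 4), Mul(Rational(1, 8), Mul(4, I, Pow(6, Rational(1, 2))))) = Add(Rational(1, 4), Mul(Rational(1, 2), I, Pow(6, Rational(1, 2)))) ≈ Add(0.25000, Mul(1.2247, I)))
O = -7280 (O = Mul(80, -91) = -7280)
Add(Mul(Add(R, U), -32), O) = Add(Mul(Add(Add(Rational(1, 4), Mul(Rational(1, 2), I, Pow(6, Rational(1, 2)))), Rational(26, 97)), -32), -7280) = Add(Mul(Add(Rational(201, 388), Mul(Rational(1, 2), I, Pow(6, Rational(1, 2)))), -32), -7280) = Add(Add(Rational(-1608, 97), Mul(-16, I, Pow(6, Rational(1, 2)))), -7280) = Add(Rational(-707768, 97), Mul(-16, I, Pow(6, Rational(1, 2))))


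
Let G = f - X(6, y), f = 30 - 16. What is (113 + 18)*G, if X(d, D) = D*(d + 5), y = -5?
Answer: 9039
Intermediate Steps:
X(d, D) = D*(5 + d)
f = 14
G = 69 (G = 14 - (-5)*(5 + 6) = 14 - (-5)*11 = 14 - 1*(-55) = 14 + 55 = 69)
(113 + 18)*G = (113 + 18)*69 = 131*69 = 9039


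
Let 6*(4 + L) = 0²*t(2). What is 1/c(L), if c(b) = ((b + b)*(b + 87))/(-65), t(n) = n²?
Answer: 65/664 ≈ 0.097892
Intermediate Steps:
L = -4 (L = -4 + (0²*2²)/6 = -4 + (0*4)/6 = -4 + (⅙)*0 = -4 + 0 = -4)
c(b) = -2*b*(87 + b)/65 (c(b) = ((2*b)*(87 + b))*(-1/65) = (2*b*(87 + b))*(-1/65) = -2*b*(87 + b)/65)
1/c(L) = 1/(-2/65*(-4)*(87 - 4)) = 1/(-2/65*(-4)*83) = 1/(664/65) = 65/664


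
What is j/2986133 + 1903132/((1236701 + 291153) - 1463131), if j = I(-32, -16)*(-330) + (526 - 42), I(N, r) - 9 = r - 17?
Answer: 5683549200648/193271486159 ≈ 29.407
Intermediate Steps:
I(N, r) = -8 + r (I(N, r) = 9 + (r - 17) = 9 + (-17 + r) = -8 + r)
j = 8404 (j = (-8 - 16)*(-330) + (526 - 42) = -24*(-330) + 484 = 7920 + 484 = 8404)
j/2986133 + 1903132/((1236701 + 291153) - 1463131) = 8404/2986133 + 1903132/((1236701 + 291153) - 1463131) = 8404*(1/2986133) + 1903132/(1527854 - 1463131) = 8404/2986133 + 1903132/64723 = 5683549200648/193271486159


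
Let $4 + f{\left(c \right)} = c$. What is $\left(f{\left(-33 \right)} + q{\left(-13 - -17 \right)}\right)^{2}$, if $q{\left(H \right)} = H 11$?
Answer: $49$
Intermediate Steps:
$q{\left(H \right)} = 11 H$
$f{\left(c \right)} = -4 + c$
$\left(f{\left(-33 \right)} + q{\left(-13 - -17 \right)}\right)^{2} = \left(\left(-4 - 33\right) + 11 \left(-13 - -17\right)\right)^{2} = \left(-37 + 11 \left(-13 + 17\right)\right)^{2} = \left(-37 + 11 \cdot 4\right)^{2} = \left(-37 + 44\right)^{2} = 7^{2} = 49$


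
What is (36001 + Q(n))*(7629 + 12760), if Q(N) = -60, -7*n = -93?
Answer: 732801049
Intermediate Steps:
n = 93/7 (n = -⅐*(-93) = 93/7 ≈ 13.286)
(36001 + Q(n))*(7629 + 12760) = (36001 - 60)*(7629 + 12760) = 35941*20389 = 732801049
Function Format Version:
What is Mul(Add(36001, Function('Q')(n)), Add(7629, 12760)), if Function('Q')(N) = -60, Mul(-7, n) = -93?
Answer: 732801049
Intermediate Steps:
n = Rational(93, 7) (n = Mul(Rational(-1, 7), -93) = Rational(93, 7) ≈ 13.286)
Mul(Add(36001, Function('Q')(n)), Add(7629, 12760)) = Mul(Add(36001, -60), Add(7629, 12760)) = Mul(35941, 20389) = 732801049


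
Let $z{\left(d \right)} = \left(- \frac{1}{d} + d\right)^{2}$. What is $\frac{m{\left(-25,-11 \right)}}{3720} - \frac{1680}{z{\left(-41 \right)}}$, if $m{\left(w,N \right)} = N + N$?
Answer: $- \frac{17473}{17360} \approx -1.0065$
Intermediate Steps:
$z{\left(d \right)} = \left(d - \frac{1}{d}\right)^{2}$
$m{\left(w,N \right)} = 2 N$
$\frac{m{\left(-25,-11 \right)}}{3720} - \frac{1680}{z{\left(-41 \right)}} = \frac{2 \left(-11\right)}{3720} - \frac{1680}{\frac{1}{1681} \left(-1 + \left(-41\right)^{2}\right)^{2}} = \left(-22\right) \frac{1}{3720} - \frac{1680}{\frac{1}{1681} \left(-1 + 1681\right)^{2}} = - \frac{11}{1860} - \frac{1680}{\frac{1}{1681} \cdot 1680^{2}} = - \frac{11}{1860} - \frac{1680}{\frac{1}{1681} \cdot 2822400} = - \frac{11}{1860} - \frac{1680}{\frac{2822400}{1681}} = - \frac{11}{1860} - \frac{1681}{1680} = - \frac{17473}{17360}$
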